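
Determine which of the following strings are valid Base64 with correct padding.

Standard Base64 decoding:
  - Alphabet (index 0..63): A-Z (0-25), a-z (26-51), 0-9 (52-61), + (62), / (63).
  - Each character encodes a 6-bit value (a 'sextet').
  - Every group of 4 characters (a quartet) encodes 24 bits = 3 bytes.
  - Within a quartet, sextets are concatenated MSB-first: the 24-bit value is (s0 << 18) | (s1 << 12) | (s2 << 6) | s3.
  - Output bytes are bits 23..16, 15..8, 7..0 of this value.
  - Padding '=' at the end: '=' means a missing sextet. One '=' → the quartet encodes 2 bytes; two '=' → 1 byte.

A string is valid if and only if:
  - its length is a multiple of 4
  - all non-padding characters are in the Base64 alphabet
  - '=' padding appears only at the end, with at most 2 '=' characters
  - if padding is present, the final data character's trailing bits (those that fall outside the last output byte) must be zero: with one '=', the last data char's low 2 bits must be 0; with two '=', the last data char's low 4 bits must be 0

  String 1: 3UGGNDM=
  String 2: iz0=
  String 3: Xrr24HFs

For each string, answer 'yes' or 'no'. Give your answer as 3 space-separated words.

String 1: '3UGGNDM=' → valid
String 2: 'iz0=' → valid
String 3: 'Xrr24HFs' → valid

Answer: yes yes yes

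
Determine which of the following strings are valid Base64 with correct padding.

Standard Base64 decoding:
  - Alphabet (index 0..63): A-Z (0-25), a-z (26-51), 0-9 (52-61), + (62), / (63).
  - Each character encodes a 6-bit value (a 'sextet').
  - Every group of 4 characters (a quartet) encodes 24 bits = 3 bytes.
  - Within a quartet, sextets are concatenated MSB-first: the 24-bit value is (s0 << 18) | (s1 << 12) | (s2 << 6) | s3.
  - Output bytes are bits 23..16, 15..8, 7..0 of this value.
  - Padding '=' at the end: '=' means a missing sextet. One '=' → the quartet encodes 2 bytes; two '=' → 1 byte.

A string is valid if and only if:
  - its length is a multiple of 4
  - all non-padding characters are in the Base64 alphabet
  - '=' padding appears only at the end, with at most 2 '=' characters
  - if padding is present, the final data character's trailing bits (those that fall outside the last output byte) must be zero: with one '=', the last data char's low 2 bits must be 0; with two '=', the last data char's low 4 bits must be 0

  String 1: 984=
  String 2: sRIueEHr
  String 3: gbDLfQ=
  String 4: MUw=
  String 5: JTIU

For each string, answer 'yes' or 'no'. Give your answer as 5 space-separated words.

Answer: yes yes no yes yes

Derivation:
String 1: '984=' → valid
String 2: 'sRIueEHr' → valid
String 3: 'gbDLfQ=' → invalid (len=7 not mult of 4)
String 4: 'MUw=' → valid
String 5: 'JTIU' → valid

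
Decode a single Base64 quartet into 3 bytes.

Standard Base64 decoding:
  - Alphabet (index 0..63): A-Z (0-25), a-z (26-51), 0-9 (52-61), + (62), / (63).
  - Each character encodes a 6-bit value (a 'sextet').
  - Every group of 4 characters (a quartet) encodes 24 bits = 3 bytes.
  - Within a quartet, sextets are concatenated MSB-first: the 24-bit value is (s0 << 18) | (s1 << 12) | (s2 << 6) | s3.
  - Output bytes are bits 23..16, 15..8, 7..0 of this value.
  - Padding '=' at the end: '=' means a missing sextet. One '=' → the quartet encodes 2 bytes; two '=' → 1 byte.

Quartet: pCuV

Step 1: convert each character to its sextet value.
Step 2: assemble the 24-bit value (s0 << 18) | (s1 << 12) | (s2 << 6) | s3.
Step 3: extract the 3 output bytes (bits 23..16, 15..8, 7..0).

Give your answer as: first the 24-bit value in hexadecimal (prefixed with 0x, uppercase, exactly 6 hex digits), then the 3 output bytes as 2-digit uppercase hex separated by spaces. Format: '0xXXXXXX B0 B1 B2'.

Sextets: p=41, C=2, u=46, V=21
24-bit: (41<<18) | (2<<12) | (46<<6) | 21
      = 0xA40000 | 0x002000 | 0x000B80 | 0x000015
      = 0xA42B95
Bytes: (v>>16)&0xFF=A4, (v>>8)&0xFF=2B, v&0xFF=95

Answer: 0xA42B95 A4 2B 95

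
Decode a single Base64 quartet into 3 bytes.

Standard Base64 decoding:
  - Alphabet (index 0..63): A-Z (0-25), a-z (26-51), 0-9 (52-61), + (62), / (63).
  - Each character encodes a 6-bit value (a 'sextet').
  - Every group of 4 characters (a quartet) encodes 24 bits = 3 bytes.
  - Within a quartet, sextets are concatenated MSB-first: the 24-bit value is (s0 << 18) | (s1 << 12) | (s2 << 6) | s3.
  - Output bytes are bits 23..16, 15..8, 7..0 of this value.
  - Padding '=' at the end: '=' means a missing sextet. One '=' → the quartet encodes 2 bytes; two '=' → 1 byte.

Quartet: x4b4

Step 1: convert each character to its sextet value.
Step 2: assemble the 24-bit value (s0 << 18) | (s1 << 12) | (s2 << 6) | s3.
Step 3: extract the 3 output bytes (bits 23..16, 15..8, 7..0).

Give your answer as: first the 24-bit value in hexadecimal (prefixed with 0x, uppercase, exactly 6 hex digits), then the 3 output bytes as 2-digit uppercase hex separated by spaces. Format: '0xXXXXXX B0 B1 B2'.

Answer: 0xC786F8 C7 86 F8

Derivation:
Sextets: x=49, 4=56, b=27, 4=56
24-bit: (49<<18) | (56<<12) | (27<<6) | 56
      = 0xC40000 | 0x038000 | 0x0006C0 | 0x000038
      = 0xC786F8
Bytes: (v>>16)&0xFF=C7, (v>>8)&0xFF=86, v&0xFF=F8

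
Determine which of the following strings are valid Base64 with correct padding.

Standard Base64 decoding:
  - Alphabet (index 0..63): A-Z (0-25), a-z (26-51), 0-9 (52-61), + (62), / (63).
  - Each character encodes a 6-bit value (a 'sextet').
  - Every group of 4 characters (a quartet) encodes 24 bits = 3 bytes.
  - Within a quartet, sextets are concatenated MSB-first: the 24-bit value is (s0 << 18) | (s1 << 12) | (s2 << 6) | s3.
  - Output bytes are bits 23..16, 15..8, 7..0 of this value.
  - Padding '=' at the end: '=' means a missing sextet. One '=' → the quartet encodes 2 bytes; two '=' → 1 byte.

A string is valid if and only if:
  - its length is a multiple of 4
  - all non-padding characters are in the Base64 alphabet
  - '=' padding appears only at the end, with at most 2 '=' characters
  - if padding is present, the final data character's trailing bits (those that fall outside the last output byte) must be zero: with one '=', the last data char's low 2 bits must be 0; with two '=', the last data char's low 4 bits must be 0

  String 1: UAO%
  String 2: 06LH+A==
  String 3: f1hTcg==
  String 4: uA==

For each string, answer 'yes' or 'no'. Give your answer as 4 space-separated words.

String 1: 'UAO%' → invalid (bad char(s): ['%'])
String 2: '06LH+A==' → valid
String 3: 'f1hTcg==' → valid
String 4: 'uA==' → valid

Answer: no yes yes yes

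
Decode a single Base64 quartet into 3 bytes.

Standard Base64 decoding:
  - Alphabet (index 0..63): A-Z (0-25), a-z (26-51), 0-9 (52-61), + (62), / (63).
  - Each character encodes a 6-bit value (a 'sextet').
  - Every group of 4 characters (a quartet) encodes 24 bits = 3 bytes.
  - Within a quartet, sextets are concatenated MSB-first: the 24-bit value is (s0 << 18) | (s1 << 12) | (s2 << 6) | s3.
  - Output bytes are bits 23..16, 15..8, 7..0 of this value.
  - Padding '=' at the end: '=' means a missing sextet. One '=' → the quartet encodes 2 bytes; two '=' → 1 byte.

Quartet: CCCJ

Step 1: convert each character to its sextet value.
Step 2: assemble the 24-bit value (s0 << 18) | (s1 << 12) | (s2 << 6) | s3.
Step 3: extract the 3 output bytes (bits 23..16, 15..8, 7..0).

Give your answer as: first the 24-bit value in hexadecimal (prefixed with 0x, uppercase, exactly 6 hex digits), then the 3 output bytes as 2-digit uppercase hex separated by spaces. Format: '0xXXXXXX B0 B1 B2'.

Answer: 0x082089 08 20 89

Derivation:
Sextets: C=2, C=2, C=2, J=9
24-bit: (2<<18) | (2<<12) | (2<<6) | 9
      = 0x080000 | 0x002000 | 0x000080 | 0x000009
      = 0x082089
Bytes: (v>>16)&0xFF=08, (v>>8)&0xFF=20, v&0xFF=89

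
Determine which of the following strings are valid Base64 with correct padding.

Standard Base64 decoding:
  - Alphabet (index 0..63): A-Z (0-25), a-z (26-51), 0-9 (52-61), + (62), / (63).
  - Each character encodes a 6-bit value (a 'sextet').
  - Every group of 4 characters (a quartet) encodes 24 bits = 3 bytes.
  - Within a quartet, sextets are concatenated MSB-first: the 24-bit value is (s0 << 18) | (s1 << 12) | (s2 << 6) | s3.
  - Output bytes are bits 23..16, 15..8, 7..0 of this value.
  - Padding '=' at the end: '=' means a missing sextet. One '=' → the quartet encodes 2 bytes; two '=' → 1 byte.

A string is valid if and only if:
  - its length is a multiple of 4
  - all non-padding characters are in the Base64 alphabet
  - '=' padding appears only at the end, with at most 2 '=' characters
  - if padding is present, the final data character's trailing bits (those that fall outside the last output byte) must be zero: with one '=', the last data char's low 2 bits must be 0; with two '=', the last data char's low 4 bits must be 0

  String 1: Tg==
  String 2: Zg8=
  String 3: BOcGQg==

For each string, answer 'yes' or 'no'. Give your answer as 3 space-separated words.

Answer: yes yes yes

Derivation:
String 1: 'Tg==' → valid
String 2: 'Zg8=' → valid
String 3: 'BOcGQg==' → valid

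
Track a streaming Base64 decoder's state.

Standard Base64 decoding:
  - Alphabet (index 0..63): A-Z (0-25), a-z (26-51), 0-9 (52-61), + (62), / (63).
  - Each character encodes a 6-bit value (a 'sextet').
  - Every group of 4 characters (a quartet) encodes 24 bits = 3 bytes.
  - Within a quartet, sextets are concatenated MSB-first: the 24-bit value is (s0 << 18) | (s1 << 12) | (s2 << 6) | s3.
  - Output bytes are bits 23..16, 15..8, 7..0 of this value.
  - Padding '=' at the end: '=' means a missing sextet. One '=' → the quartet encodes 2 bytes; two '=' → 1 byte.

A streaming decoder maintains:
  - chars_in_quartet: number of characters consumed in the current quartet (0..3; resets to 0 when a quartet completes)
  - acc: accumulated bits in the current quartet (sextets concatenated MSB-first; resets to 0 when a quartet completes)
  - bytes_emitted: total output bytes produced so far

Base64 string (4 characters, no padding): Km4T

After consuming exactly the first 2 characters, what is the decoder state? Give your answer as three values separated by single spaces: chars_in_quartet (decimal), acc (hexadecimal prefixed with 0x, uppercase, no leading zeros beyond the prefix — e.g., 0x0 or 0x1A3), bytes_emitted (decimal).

Answer: 2 0x2A6 0

Derivation:
After char 0 ('K'=10): chars_in_quartet=1 acc=0xA bytes_emitted=0
After char 1 ('m'=38): chars_in_quartet=2 acc=0x2A6 bytes_emitted=0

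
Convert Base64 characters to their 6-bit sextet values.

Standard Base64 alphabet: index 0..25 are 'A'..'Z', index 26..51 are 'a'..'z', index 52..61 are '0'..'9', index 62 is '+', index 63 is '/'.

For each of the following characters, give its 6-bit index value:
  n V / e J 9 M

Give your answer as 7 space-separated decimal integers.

Answer: 39 21 63 30 9 61 12

Derivation:
'n': a..z range, 26 + ord('n') − ord('a') = 39
'V': A..Z range, ord('V') − ord('A') = 21
'/': index 63
'e': a..z range, 26 + ord('e') − ord('a') = 30
'J': A..Z range, ord('J') − ord('A') = 9
'9': 0..9 range, 52 + ord('9') − ord('0') = 61
'M': A..Z range, ord('M') − ord('A') = 12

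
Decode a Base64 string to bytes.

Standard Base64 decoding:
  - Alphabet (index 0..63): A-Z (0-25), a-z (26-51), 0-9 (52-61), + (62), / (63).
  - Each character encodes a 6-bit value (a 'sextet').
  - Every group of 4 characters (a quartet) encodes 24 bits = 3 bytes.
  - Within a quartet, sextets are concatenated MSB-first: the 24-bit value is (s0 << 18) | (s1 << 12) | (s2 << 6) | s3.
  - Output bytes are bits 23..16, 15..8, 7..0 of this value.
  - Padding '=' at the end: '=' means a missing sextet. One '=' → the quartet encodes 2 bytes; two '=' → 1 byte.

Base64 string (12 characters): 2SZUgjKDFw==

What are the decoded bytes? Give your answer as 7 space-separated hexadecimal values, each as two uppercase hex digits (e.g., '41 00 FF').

After char 0 ('2'=54): chars_in_quartet=1 acc=0x36 bytes_emitted=0
After char 1 ('S'=18): chars_in_quartet=2 acc=0xD92 bytes_emitted=0
After char 2 ('Z'=25): chars_in_quartet=3 acc=0x36499 bytes_emitted=0
After char 3 ('U'=20): chars_in_quartet=4 acc=0xD92654 -> emit D9 26 54, reset; bytes_emitted=3
After char 4 ('g'=32): chars_in_quartet=1 acc=0x20 bytes_emitted=3
After char 5 ('j'=35): chars_in_quartet=2 acc=0x823 bytes_emitted=3
After char 6 ('K'=10): chars_in_quartet=3 acc=0x208CA bytes_emitted=3
After char 7 ('D'=3): chars_in_quartet=4 acc=0x823283 -> emit 82 32 83, reset; bytes_emitted=6
After char 8 ('F'=5): chars_in_quartet=1 acc=0x5 bytes_emitted=6
After char 9 ('w'=48): chars_in_quartet=2 acc=0x170 bytes_emitted=6
Padding '==': partial quartet acc=0x170 -> emit 17; bytes_emitted=7

Answer: D9 26 54 82 32 83 17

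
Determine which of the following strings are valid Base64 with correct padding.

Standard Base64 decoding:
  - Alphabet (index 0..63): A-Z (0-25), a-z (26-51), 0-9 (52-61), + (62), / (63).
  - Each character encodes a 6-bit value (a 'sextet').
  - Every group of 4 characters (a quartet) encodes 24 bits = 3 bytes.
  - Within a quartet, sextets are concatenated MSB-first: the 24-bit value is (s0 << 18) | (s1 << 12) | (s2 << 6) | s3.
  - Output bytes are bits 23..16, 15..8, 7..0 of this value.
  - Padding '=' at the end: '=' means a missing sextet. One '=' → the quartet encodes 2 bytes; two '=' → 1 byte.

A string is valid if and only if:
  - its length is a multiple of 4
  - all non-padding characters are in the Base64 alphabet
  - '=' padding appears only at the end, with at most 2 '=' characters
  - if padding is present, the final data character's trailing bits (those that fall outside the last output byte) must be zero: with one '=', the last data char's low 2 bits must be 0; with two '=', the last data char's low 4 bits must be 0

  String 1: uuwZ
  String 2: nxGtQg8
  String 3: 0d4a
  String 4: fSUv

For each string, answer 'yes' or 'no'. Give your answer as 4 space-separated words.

String 1: 'uuwZ' → valid
String 2: 'nxGtQg8' → invalid (len=7 not mult of 4)
String 3: '0d4a' → valid
String 4: 'fSUv' → valid

Answer: yes no yes yes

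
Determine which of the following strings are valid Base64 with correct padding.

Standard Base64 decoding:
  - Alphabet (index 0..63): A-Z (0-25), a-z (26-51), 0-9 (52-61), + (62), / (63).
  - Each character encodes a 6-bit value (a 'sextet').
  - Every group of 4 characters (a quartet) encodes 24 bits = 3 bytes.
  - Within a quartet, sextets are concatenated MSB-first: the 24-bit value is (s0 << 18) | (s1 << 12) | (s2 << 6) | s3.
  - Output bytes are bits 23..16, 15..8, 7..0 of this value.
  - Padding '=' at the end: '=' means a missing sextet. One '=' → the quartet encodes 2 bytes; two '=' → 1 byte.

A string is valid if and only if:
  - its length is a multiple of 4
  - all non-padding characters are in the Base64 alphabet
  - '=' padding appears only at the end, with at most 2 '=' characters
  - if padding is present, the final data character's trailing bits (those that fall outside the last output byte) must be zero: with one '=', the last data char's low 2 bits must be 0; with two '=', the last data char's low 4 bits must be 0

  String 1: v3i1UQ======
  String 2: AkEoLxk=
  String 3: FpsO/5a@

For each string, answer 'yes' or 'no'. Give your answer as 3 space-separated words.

String 1: 'v3i1UQ======' → invalid (6 pad chars (max 2))
String 2: 'AkEoLxk=' → valid
String 3: 'FpsO/5a@' → invalid (bad char(s): ['@'])

Answer: no yes no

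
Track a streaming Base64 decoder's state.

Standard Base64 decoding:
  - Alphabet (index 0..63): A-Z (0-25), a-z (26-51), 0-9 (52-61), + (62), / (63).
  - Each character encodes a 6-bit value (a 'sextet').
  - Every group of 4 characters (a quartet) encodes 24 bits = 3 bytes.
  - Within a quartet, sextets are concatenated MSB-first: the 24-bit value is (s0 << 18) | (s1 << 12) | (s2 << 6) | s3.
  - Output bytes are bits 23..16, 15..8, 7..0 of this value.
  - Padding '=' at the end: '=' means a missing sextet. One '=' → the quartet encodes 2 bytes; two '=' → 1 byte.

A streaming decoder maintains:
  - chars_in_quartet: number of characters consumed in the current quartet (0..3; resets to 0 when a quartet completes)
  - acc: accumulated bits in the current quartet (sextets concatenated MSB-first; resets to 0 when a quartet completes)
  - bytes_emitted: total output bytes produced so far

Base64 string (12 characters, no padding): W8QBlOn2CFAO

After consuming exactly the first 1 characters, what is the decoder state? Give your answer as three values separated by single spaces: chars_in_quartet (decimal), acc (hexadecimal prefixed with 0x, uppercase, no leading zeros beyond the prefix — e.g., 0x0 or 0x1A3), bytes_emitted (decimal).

After char 0 ('W'=22): chars_in_quartet=1 acc=0x16 bytes_emitted=0

Answer: 1 0x16 0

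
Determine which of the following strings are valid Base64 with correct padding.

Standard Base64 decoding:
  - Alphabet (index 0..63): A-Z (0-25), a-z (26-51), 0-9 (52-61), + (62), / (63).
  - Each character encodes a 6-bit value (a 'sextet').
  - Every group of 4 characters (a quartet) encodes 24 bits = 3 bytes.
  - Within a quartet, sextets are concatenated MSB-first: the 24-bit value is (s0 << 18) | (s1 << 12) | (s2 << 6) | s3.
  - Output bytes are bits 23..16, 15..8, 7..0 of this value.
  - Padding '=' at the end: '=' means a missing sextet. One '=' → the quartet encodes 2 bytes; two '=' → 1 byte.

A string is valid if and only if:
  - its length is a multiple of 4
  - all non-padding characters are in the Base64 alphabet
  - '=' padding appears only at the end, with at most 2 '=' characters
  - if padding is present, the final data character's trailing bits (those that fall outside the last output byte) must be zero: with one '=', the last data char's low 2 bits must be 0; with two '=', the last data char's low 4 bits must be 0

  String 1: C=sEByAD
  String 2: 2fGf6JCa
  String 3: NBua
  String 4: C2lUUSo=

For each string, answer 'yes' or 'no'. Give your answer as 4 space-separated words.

Answer: no yes yes yes

Derivation:
String 1: 'C=sEByAD' → invalid (bad char(s): ['=']; '=' in middle)
String 2: '2fGf6JCa' → valid
String 3: 'NBua' → valid
String 4: 'C2lUUSo=' → valid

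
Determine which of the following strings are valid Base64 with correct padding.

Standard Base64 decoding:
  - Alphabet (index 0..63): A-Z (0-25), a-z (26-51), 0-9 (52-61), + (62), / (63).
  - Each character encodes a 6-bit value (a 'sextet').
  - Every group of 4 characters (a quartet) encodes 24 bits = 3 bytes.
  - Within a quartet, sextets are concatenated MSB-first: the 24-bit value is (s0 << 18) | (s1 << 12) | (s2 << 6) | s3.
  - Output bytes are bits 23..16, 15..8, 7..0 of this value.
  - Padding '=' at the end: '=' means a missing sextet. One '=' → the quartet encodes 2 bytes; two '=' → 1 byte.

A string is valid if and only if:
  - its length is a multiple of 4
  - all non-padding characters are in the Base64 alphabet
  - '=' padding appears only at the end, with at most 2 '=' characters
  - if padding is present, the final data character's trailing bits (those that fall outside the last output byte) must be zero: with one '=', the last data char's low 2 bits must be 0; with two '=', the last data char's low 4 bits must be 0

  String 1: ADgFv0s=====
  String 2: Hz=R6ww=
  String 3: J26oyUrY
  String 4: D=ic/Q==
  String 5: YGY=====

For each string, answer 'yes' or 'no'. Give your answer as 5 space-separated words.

Answer: no no yes no no

Derivation:
String 1: 'ADgFv0s=====' → invalid (5 pad chars (max 2))
String 2: 'Hz=R6ww=' → invalid (bad char(s): ['=']; '=' in middle)
String 3: 'J26oyUrY' → valid
String 4: 'D=ic/Q==' → invalid (bad char(s): ['=']; '=' in middle)
String 5: 'YGY=====' → invalid (5 pad chars (max 2))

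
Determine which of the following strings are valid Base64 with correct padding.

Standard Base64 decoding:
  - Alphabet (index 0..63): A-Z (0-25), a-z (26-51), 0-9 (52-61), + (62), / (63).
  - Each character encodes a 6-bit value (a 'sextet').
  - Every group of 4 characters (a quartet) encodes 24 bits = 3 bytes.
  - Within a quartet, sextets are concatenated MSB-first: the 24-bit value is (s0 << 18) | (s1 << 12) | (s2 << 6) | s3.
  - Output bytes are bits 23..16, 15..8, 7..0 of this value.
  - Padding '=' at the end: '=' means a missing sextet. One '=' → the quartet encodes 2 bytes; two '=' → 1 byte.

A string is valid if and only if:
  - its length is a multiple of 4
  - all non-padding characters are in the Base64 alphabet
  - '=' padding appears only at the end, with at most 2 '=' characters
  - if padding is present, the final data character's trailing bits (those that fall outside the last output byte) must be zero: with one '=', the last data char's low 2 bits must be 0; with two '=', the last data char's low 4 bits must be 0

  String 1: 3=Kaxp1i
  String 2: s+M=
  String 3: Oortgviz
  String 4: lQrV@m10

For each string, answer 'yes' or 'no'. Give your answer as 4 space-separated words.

String 1: '3=Kaxp1i' → invalid (bad char(s): ['=']; '=' in middle)
String 2: 's+M=' → valid
String 3: 'Oortgviz' → valid
String 4: 'lQrV@m10' → invalid (bad char(s): ['@'])

Answer: no yes yes no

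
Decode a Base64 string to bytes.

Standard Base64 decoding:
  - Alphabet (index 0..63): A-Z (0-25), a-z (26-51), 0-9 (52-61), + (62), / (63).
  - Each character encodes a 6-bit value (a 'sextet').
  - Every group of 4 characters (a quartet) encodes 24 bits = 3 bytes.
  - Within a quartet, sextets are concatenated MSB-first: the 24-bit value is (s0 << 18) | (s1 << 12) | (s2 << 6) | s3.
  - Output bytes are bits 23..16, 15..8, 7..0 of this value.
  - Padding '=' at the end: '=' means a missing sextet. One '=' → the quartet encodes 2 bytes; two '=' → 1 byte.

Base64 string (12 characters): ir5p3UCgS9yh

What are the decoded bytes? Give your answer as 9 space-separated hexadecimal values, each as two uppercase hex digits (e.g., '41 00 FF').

Answer: 8A BE 69 DD 40 A0 4B DC A1

Derivation:
After char 0 ('i'=34): chars_in_quartet=1 acc=0x22 bytes_emitted=0
After char 1 ('r'=43): chars_in_quartet=2 acc=0x8AB bytes_emitted=0
After char 2 ('5'=57): chars_in_quartet=3 acc=0x22AF9 bytes_emitted=0
After char 3 ('p'=41): chars_in_quartet=4 acc=0x8ABE69 -> emit 8A BE 69, reset; bytes_emitted=3
After char 4 ('3'=55): chars_in_quartet=1 acc=0x37 bytes_emitted=3
After char 5 ('U'=20): chars_in_quartet=2 acc=0xDD4 bytes_emitted=3
After char 6 ('C'=2): chars_in_quartet=3 acc=0x37502 bytes_emitted=3
After char 7 ('g'=32): chars_in_quartet=4 acc=0xDD40A0 -> emit DD 40 A0, reset; bytes_emitted=6
After char 8 ('S'=18): chars_in_quartet=1 acc=0x12 bytes_emitted=6
After char 9 ('9'=61): chars_in_quartet=2 acc=0x4BD bytes_emitted=6
After char 10 ('y'=50): chars_in_quartet=3 acc=0x12F72 bytes_emitted=6
After char 11 ('h'=33): chars_in_quartet=4 acc=0x4BDCA1 -> emit 4B DC A1, reset; bytes_emitted=9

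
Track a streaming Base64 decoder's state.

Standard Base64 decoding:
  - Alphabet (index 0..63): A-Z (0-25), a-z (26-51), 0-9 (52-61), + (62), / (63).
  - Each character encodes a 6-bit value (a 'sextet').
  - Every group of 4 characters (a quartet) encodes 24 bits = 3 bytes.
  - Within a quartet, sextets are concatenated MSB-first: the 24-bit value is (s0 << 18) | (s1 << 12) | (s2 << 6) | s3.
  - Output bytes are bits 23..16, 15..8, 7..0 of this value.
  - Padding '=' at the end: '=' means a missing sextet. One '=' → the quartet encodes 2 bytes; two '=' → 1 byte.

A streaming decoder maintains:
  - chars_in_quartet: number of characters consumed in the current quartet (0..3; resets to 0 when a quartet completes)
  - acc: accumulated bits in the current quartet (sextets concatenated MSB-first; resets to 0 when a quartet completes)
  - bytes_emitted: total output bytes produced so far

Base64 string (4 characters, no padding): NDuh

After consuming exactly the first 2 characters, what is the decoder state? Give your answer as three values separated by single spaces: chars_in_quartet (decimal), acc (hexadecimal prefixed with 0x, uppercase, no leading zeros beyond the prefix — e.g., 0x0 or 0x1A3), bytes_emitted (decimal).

After char 0 ('N'=13): chars_in_quartet=1 acc=0xD bytes_emitted=0
After char 1 ('D'=3): chars_in_quartet=2 acc=0x343 bytes_emitted=0

Answer: 2 0x343 0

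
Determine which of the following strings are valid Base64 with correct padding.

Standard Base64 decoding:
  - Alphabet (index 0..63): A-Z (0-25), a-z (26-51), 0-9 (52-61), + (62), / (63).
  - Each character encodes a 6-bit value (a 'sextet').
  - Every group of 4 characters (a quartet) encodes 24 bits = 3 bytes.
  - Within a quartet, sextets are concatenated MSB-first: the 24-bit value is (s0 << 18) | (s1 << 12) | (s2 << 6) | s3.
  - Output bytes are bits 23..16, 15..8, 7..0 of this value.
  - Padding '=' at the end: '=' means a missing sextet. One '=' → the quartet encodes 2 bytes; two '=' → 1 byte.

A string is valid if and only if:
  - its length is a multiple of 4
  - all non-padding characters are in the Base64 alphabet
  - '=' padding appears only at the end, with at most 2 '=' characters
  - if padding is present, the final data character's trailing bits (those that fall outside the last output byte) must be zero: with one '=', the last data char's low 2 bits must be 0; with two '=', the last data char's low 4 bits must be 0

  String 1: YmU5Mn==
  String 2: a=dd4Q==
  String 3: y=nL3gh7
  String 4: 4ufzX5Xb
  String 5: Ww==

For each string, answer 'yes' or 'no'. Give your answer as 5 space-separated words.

Answer: no no no yes yes

Derivation:
String 1: 'YmU5Mn==' → invalid (bad trailing bits)
String 2: 'a=dd4Q==' → invalid (bad char(s): ['=']; '=' in middle)
String 3: 'y=nL3gh7' → invalid (bad char(s): ['=']; '=' in middle)
String 4: '4ufzX5Xb' → valid
String 5: 'Ww==' → valid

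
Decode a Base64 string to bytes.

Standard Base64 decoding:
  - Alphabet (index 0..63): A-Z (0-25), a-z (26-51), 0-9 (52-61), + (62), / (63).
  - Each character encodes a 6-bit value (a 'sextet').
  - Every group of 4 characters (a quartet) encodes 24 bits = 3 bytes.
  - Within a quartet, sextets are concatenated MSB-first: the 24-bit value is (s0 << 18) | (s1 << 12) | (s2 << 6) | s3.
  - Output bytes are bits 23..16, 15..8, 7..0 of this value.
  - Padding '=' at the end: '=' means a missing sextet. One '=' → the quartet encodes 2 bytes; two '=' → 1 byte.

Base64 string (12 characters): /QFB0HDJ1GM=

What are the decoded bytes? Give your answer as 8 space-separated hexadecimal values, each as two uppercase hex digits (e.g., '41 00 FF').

Answer: FD 01 41 D0 70 C9 D4 63

Derivation:
After char 0 ('/'=63): chars_in_quartet=1 acc=0x3F bytes_emitted=0
After char 1 ('Q'=16): chars_in_quartet=2 acc=0xFD0 bytes_emitted=0
After char 2 ('F'=5): chars_in_quartet=3 acc=0x3F405 bytes_emitted=0
After char 3 ('B'=1): chars_in_quartet=4 acc=0xFD0141 -> emit FD 01 41, reset; bytes_emitted=3
After char 4 ('0'=52): chars_in_quartet=1 acc=0x34 bytes_emitted=3
After char 5 ('H'=7): chars_in_quartet=2 acc=0xD07 bytes_emitted=3
After char 6 ('D'=3): chars_in_quartet=3 acc=0x341C3 bytes_emitted=3
After char 7 ('J'=9): chars_in_quartet=4 acc=0xD070C9 -> emit D0 70 C9, reset; bytes_emitted=6
After char 8 ('1'=53): chars_in_quartet=1 acc=0x35 bytes_emitted=6
After char 9 ('G'=6): chars_in_quartet=2 acc=0xD46 bytes_emitted=6
After char 10 ('M'=12): chars_in_quartet=3 acc=0x3518C bytes_emitted=6
Padding '=': partial quartet acc=0x3518C -> emit D4 63; bytes_emitted=8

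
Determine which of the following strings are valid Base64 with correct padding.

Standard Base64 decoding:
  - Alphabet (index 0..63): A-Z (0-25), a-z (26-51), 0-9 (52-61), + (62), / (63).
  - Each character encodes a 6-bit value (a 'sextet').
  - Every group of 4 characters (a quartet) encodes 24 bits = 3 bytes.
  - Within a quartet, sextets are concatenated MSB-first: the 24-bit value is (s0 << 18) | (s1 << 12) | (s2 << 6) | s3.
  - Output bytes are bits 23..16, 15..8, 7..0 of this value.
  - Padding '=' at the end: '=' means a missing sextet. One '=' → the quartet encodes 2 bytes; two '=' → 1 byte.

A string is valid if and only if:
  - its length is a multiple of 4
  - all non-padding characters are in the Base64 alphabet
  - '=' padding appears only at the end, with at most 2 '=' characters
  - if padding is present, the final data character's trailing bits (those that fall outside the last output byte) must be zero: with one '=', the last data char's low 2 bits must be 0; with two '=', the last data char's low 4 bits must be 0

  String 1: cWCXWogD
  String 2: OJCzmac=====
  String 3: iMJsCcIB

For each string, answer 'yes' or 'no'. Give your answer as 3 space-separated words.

String 1: 'cWCXWogD' → valid
String 2: 'OJCzmac=====' → invalid (5 pad chars (max 2))
String 3: 'iMJsCcIB' → valid

Answer: yes no yes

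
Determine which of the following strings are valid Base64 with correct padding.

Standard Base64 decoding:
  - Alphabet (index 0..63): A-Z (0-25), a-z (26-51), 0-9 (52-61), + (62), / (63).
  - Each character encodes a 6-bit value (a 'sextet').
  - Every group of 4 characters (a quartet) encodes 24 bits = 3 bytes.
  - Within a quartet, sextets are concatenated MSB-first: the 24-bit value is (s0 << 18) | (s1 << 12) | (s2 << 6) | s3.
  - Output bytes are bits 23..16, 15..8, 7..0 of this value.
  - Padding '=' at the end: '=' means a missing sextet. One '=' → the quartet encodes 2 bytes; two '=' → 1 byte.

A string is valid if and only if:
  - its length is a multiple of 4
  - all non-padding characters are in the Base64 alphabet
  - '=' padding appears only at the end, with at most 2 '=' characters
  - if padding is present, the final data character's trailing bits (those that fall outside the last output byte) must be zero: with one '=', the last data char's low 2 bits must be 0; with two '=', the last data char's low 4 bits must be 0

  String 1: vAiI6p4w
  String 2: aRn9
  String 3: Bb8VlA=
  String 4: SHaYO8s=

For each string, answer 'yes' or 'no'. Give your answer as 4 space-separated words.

String 1: 'vAiI6p4w' → valid
String 2: 'aRn9' → valid
String 3: 'Bb8VlA=' → invalid (len=7 not mult of 4)
String 4: 'SHaYO8s=' → valid

Answer: yes yes no yes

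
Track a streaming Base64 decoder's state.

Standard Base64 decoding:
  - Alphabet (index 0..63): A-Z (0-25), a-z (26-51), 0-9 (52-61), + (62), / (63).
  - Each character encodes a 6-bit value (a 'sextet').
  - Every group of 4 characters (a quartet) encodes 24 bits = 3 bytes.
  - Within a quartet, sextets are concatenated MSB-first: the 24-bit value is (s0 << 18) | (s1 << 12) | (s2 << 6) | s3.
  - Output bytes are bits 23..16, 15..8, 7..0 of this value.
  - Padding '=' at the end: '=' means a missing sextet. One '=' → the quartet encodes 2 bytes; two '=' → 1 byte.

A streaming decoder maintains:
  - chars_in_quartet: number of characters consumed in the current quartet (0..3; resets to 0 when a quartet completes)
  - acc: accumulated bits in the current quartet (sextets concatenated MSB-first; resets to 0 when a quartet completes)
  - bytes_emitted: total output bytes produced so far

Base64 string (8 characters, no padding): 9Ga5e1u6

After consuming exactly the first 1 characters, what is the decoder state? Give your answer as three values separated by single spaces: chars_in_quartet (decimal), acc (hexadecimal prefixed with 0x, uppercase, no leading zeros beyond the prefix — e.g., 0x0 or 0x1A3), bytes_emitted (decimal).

Answer: 1 0x3D 0

Derivation:
After char 0 ('9'=61): chars_in_quartet=1 acc=0x3D bytes_emitted=0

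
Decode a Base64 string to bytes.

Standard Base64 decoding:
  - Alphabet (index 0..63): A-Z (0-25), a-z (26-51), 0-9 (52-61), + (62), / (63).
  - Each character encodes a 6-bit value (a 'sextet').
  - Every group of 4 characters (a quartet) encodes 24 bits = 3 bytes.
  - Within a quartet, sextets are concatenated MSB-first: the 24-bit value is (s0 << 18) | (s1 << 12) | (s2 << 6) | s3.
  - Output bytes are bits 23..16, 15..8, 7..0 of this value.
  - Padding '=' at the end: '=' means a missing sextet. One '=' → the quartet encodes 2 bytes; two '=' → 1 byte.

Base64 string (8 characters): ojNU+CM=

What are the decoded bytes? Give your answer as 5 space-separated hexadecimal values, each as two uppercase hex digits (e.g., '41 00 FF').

After char 0 ('o'=40): chars_in_quartet=1 acc=0x28 bytes_emitted=0
After char 1 ('j'=35): chars_in_quartet=2 acc=0xA23 bytes_emitted=0
After char 2 ('N'=13): chars_in_quartet=3 acc=0x288CD bytes_emitted=0
After char 3 ('U'=20): chars_in_quartet=4 acc=0xA23354 -> emit A2 33 54, reset; bytes_emitted=3
After char 4 ('+'=62): chars_in_quartet=1 acc=0x3E bytes_emitted=3
After char 5 ('C'=2): chars_in_quartet=2 acc=0xF82 bytes_emitted=3
After char 6 ('M'=12): chars_in_quartet=3 acc=0x3E08C bytes_emitted=3
Padding '=': partial quartet acc=0x3E08C -> emit F8 23; bytes_emitted=5

Answer: A2 33 54 F8 23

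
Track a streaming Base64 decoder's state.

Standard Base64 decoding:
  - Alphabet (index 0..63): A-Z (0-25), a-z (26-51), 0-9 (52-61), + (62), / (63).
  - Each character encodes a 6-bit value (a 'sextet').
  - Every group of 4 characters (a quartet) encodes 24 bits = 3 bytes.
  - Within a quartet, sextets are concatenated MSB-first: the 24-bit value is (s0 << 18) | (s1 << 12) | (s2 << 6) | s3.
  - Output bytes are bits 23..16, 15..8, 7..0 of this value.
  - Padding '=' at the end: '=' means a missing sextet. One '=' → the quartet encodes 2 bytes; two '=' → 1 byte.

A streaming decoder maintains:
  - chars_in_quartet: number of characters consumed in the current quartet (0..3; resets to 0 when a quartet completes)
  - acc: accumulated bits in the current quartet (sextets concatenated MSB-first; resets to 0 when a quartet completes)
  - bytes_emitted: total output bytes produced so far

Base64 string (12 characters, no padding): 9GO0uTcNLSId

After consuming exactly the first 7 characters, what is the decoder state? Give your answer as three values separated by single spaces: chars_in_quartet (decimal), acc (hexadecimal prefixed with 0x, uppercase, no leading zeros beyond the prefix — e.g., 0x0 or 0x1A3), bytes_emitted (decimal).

Answer: 3 0x2E4DC 3

Derivation:
After char 0 ('9'=61): chars_in_quartet=1 acc=0x3D bytes_emitted=0
After char 1 ('G'=6): chars_in_quartet=2 acc=0xF46 bytes_emitted=0
After char 2 ('O'=14): chars_in_quartet=3 acc=0x3D18E bytes_emitted=0
After char 3 ('0'=52): chars_in_quartet=4 acc=0xF463B4 -> emit F4 63 B4, reset; bytes_emitted=3
After char 4 ('u'=46): chars_in_quartet=1 acc=0x2E bytes_emitted=3
After char 5 ('T'=19): chars_in_quartet=2 acc=0xB93 bytes_emitted=3
After char 6 ('c'=28): chars_in_quartet=3 acc=0x2E4DC bytes_emitted=3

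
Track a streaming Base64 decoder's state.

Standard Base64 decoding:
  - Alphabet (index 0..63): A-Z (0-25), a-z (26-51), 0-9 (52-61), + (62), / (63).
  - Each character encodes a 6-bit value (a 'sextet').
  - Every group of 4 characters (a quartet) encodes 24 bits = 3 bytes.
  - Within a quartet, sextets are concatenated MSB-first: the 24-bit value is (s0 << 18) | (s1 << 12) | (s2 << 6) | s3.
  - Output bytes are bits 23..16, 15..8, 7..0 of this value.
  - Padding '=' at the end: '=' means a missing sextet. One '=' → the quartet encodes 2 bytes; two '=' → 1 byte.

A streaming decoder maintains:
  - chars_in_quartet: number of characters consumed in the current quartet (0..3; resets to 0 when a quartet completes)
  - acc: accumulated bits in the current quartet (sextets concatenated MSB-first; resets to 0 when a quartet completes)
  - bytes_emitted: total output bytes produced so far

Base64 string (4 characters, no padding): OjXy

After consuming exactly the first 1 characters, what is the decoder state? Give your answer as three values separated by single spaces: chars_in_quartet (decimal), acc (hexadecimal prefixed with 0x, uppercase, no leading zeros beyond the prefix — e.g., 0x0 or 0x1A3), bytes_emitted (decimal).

After char 0 ('O'=14): chars_in_quartet=1 acc=0xE bytes_emitted=0

Answer: 1 0xE 0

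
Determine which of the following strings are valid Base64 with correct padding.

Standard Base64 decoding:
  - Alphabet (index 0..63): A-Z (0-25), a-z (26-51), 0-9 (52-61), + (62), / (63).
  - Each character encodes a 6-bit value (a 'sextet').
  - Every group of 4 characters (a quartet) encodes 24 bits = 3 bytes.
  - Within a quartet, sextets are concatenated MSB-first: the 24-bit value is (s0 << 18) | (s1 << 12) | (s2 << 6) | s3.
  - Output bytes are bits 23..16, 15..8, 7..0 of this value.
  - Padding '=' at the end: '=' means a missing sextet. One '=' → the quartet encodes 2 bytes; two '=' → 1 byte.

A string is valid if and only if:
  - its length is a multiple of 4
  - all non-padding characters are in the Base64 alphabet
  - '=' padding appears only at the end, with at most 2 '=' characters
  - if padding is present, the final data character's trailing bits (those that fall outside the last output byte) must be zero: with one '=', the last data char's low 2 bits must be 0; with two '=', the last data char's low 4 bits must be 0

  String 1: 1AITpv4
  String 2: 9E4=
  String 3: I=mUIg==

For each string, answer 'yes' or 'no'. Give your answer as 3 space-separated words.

Answer: no yes no

Derivation:
String 1: '1AITpv4' → invalid (len=7 not mult of 4)
String 2: '9E4=' → valid
String 3: 'I=mUIg==' → invalid (bad char(s): ['=']; '=' in middle)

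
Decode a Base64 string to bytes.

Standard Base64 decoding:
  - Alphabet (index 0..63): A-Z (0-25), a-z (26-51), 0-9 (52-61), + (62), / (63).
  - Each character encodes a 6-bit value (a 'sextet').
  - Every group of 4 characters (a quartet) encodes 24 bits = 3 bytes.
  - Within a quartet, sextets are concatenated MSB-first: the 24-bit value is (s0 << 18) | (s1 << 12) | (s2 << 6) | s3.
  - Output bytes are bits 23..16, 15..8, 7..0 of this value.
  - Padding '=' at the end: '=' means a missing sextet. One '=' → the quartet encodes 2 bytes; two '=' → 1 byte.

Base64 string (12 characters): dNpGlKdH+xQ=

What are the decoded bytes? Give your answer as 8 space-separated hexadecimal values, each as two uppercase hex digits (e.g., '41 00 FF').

Answer: 74 DA 46 94 A7 47 FB 14

Derivation:
After char 0 ('d'=29): chars_in_quartet=1 acc=0x1D bytes_emitted=0
After char 1 ('N'=13): chars_in_quartet=2 acc=0x74D bytes_emitted=0
After char 2 ('p'=41): chars_in_quartet=3 acc=0x1D369 bytes_emitted=0
After char 3 ('G'=6): chars_in_quartet=4 acc=0x74DA46 -> emit 74 DA 46, reset; bytes_emitted=3
After char 4 ('l'=37): chars_in_quartet=1 acc=0x25 bytes_emitted=3
After char 5 ('K'=10): chars_in_quartet=2 acc=0x94A bytes_emitted=3
After char 6 ('d'=29): chars_in_quartet=3 acc=0x2529D bytes_emitted=3
After char 7 ('H'=7): chars_in_quartet=4 acc=0x94A747 -> emit 94 A7 47, reset; bytes_emitted=6
After char 8 ('+'=62): chars_in_quartet=1 acc=0x3E bytes_emitted=6
After char 9 ('x'=49): chars_in_quartet=2 acc=0xFB1 bytes_emitted=6
After char 10 ('Q'=16): chars_in_quartet=3 acc=0x3EC50 bytes_emitted=6
Padding '=': partial quartet acc=0x3EC50 -> emit FB 14; bytes_emitted=8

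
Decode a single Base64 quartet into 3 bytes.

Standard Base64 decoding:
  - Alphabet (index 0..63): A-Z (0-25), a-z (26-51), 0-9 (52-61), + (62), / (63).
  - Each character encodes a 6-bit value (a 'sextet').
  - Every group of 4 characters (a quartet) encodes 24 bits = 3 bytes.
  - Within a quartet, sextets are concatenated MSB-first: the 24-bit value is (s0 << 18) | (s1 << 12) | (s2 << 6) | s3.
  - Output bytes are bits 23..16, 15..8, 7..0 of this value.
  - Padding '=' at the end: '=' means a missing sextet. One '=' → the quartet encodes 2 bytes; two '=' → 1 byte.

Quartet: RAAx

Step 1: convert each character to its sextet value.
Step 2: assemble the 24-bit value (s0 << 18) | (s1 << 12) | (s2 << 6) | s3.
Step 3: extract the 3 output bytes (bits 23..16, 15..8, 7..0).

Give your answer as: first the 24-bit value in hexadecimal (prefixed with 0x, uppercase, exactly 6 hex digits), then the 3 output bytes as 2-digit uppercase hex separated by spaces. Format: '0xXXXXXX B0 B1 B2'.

Answer: 0x440031 44 00 31

Derivation:
Sextets: R=17, A=0, A=0, x=49
24-bit: (17<<18) | (0<<12) | (0<<6) | 49
      = 0x440000 | 0x000000 | 0x000000 | 0x000031
      = 0x440031
Bytes: (v>>16)&0xFF=44, (v>>8)&0xFF=00, v&0xFF=31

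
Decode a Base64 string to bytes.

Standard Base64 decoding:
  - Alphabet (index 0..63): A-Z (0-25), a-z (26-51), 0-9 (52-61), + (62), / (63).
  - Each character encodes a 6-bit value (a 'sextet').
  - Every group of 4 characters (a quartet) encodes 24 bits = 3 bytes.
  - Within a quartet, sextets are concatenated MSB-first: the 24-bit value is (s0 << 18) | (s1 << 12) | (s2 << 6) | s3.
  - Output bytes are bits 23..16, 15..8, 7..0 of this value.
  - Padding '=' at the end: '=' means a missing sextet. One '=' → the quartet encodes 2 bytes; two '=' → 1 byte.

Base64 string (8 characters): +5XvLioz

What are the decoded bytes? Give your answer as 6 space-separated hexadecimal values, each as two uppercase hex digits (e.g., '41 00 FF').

Answer: FB 95 EF 2E 2A 33

Derivation:
After char 0 ('+'=62): chars_in_quartet=1 acc=0x3E bytes_emitted=0
After char 1 ('5'=57): chars_in_quartet=2 acc=0xFB9 bytes_emitted=0
After char 2 ('X'=23): chars_in_quartet=3 acc=0x3EE57 bytes_emitted=0
After char 3 ('v'=47): chars_in_quartet=4 acc=0xFB95EF -> emit FB 95 EF, reset; bytes_emitted=3
After char 4 ('L'=11): chars_in_quartet=1 acc=0xB bytes_emitted=3
After char 5 ('i'=34): chars_in_quartet=2 acc=0x2E2 bytes_emitted=3
After char 6 ('o'=40): chars_in_quartet=3 acc=0xB8A8 bytes_emitted=3
After char 7 ('z'=51): chars_in_quartet=4 acc=0x2E2A33 -> emit 2E 2A 33, reset; bytes_emitted=6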